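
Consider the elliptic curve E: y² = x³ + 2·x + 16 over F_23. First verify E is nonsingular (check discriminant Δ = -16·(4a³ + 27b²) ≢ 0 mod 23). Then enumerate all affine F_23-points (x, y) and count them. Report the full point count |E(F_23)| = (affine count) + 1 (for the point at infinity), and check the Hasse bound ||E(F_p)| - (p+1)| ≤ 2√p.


Affine points = {(0, 4), (0, 19), (3, 7), (3, 16), (5, 6), (5, 17), (9, 2), (9, 21), (10, 1), (10, 22), (11, 9), (11, 14), (13, 10), (13, 13), (16, 2), (16, 21), (17, 8), (17, 15), (19, 6), (19, 17), (20, 11), (20, 12), (21, 2), (21, 21), (22, 6), (22, 17)}; affine count = 26; |E(F_23)| = 27.

Discriminant check: Δ ∝ 4a³ + 27b² = 4·2³ + 27·16² = 4·8 + 27·256 ≡ 21 (mod 23). Nonzero ⇒ E is nonsingular.
For each x ∈ F_23, compute rhs = x³ + 2·x + 16 mod 23, then count y ∈ F_23 with y² ≡ rhs.
  x = 0: rhs = 16, matching y values: 4, 19 (2 points).
  x = 1: rhs = 19, matching y values: none (0 points).
  x = 2: rhs = 5, matching y values: none (0 points).
  x = 3: rhs = 3, matching y values: 7, 16 (2 points).
  x = 4: rhs = 19, matching y values: none (0 points).
  x = 5: rhs = 13, matching y values: 6, 17 (2 points).
  x = 6: rhs = 14, matching y values: none (0 points).
  x = 7: rhs = 5, matching y values: none (0 points).
  x = 8: rhs = 15, matching y values: none (0 points).
  x = 9: rhs = 4, matching y values: 2, 21 (2 points).
  x = 10: rhs = 1, matching y values: 1, 22 (2 points).
  x = 11: rhs = 12, matching y values: 9, 14 (2 points).
  x = 12: rhs = 20, matching y values: none (0 points).
  x = 13: rhs = 8, matching y values: 10, 13 (2 points).
  x = 14: rhs = 5, matching y values: none (0 points).
  x = 15: rhs = 17, matching y values: none (0 points).
  x = 16: rhs = 4, matching y values: 2, 21 (2 points).
  x = 17: rhs = 18, matching y values: 8, 15 (2 points).
  x = 18: rhs = 19, matching y values: none (0 points).
  x = 19: rhs = 13, matching y values: 6, 17 (2 points).
  x = 20: rhs = 6, matching y values: 11, 12 (2 points).
  x = 21: rhs = 4, matching y values: 2, 21 (2 points).
  x = 22: rhs = 13, matching y values: 6, 17 (2 points).
Total affine count: 26.
Full point count |E(F_23)| = 26 + 1 = 27.
Hasse bound: |27 − (23+1)| = |3| = 3 ≤ 2√23 ≈ 9.5917 ✓.


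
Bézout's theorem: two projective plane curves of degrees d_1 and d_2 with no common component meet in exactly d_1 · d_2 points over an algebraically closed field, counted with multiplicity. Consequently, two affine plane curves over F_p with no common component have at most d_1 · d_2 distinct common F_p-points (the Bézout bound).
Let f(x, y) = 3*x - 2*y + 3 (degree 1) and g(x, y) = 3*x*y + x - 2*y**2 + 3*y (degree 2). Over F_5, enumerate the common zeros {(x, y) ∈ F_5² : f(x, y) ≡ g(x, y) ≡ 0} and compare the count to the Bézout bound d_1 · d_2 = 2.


Common zeros: {(0, 4)}; count = 1; Bézout bound = 2.

deg(f) = 1, deg(g) = 2, so Bézout bound = 2.
Scan x ∈ F_5. For each x, list the y ∈ F_5 with f(x, y) ≡ 0 and those with g(x, y) ≡ 0 (mod 5); the common zeros in that column are the intersection.
  x = 0: f ≡ 0 at y ∈ {4}; g ≡ 0 at y ∈ {0, 4}; common: {4}.
  x = 1: f ≡ 0 at y ∈ {3}; g ≡ 0 at y ∈ {1, 2}; common: ∅.
  x = 2: f ≡ 0 at y ∈ {2}; g ≡ 0 at y ∈ ∅; common: ∅.
  x = 3: f ≡ 0 at y ∈ {1}; g ≡ 0 at y ∈ ∅; common: ∅.
  x = 4: f ≡ 0 at y ∈ {0}; g ≡ 0 at y ∈ ∅; common: ∅.
Collecting: common zeros = {(0, 4)}, so the count is 1.
Comparison with the Bézout bound: 1 ≤ 2 = deg(f)·deg(g), as expected for curves with no common component (the affine F_5-count falls short of the bound because intersections may lie at infinity, over extension fields, or carry multiplicity).


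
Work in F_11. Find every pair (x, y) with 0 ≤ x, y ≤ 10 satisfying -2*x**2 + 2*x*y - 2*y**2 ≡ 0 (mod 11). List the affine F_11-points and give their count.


Affine F_11-points: {(0, 0)}; count = 1.

For each of the 121 pairs (x, y) ∈ F_11², evaluate f(x, y) mod 11. Record the zeros.
  x = 0: [0↦0, 1↦9, 2↦3, 3↦4, 4↦1, 5↦5, 6↦5, 7↦1, 8↦4, 9↦3, 10↦9]  zeros at y ∈ {0}
  x = 1: [0↦9, 1↦9, 2↦5, 3↦8, 4↦7, 5↦2, 6↦4, 7↦2, 8↦7, 9↦8, 10↦5]  zeros at y ∈ ∅
  x = 2: [0↦3, 1↦5, 2↦3, 3↦8, 4↦9, 5↦6, 6↦10, 7↦10, 8↦6, 9↦9, 10↦8]  zeros at y ∈ ∅
  x = 3: [0↦4, 1↦8, 2↦8, 3↦4, 4↦7, 5↦6, 6↦1, 7↦3, 8↦1, 9↦6, 10↦7]  zeros at y ∈ ∅
  x = 4: [0↦1, 1↦7, 2↦9, 3↦7, 4↦1, 5↦2, 6↦10, 7↦3, 8↦3, 9↦10, 10↦2]  zeros at y ∈ ∅
  x = 5: [0↦5, 1↦2, 2↦6, 3↦6, 4↦2, 5↦5, 6↦4, 7↦10, 8↦1, 9↦10, 10↦4]  zeros at y ∈ ∅
  x = 6: [0↦5, 1↦4, 2↦10, 3↦1, 4↦10, 5↦4, 6↦5, 7↦2, 8↦6, 9↦6, 10↦2]  zeros at y ∈ ∅
  x = 7: [0↦1, 1↦2, 2↦10, 3↦3, 4↦3, 5↦10, 6↦2, 7↦1, 8↦7, 9↦9, 10↦7]  zeros at y ∈ ∅
  x = 8: [0↦4, 1↦7, 2↦6, 3↦1, 4↦3, 5↦1, 6↦6, 7↦7, 8↦4, 9↦8, 10↦8]  zeros at y ∈ ∅
  x = 9: [0↦3, 1↦8, 2↦9, 3↦6, 4↦10, 5↦10, 6↦6, 7↦9, 8↦8, 9↦3, 10↦5]  zeros at y ∈ ∅
  x = 10: [0↦9, 1↦5, 2↦8, 3↦7, 4↦2, 5↦4, 6↦2, 7↦7, 8↦8, 9↦5, 10↦9]  zeros at y ∈ ∅
Collecting zeros: affine points = {(0, 0)}.
Total count |C(F_11)_aff| = 1.


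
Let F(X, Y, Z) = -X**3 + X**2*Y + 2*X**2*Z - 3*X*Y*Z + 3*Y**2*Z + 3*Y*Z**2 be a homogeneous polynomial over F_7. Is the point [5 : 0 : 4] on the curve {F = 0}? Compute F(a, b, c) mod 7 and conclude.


F(5,0,4) ≡ 5 (mod 7); P is NOT on the curve.

Evaluate F(5, 0, 4) term-by-term (mod 7).
  -X**3 ↦ -1·125·1·1 = -125
  X**2*Y ↦ 1·25·0·1 = 0
  2*X**2*Z ↦ 2·25·1·4 = 200
  -3*X*Y*Z ↦ -3·5·0·4 = 0
  3*Y**2*Z ↦ 3·1·0·4 = 0
  3*Y*Z**2 ↦ 3·1·0·16 = 0
Sum: F(5, 0, 4) = (-125) + (0) + (200) + (0) + (0) + (0) = 75.
Reducing mod 7: 75 ≡ 5 (mod 7).
Since F(a, b, c) ≡ 5 ≠ 0 (mod 7), P does NOT lie on the curve.


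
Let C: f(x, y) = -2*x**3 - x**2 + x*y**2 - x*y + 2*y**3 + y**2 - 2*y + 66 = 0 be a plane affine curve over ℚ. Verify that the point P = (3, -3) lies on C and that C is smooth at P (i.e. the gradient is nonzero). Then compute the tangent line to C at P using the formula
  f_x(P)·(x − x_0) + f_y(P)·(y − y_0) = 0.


Tangent line at P: -48*x + 25*y + 219 = 0.

Step 1: f(3, -3) = 0, so P lies on C.
Step 2: partial derivatives
  f_x(x, y) = -6*x**2 - 2*x + y**2 - y, f_y(x, y) = 2*x*y - x + 6*y**2 + 2*y - 2.
  f_x(P) = -48, f_y(P) = 25 (gradient nonzero, so P is smooth).
Step 3: tangent line at P: -48·(x − 3) + 25·(y − -3) = 0.
Expanding: -48*x + 25*y + 219 = 0.


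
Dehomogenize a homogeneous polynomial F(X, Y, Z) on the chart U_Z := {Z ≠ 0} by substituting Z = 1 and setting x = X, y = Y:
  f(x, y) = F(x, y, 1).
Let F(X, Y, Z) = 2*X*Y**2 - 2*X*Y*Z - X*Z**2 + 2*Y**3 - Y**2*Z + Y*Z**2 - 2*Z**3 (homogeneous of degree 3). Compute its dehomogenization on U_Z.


f(x, y) = 2*x*y**2 - 2*x*y - x + 2*y**3 - y**2 + y - 2

On U_Z we set Z = 1. Each monomial c·X^i·Y^j·Z^k in F becomes c·x^i·y^j·1^k = c·x^i·y^j.
Substituting Z = 1: F(X, Y, 1) = 2*x*y**2 - 2*x*y - x + 2*y**3 - y**2 + y - 2.
Note: deg(f) ≤ deg(F) = 3; strict inequality happens when F is divisible by Z (lost terms).


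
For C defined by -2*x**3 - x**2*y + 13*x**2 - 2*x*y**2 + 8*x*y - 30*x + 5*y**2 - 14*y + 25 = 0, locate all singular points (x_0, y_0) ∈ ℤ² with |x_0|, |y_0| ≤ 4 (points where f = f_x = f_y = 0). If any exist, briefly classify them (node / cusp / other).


Singular points: {(2, 1)}; classification: cusp.

Compute partial derivatives:
  f_x = -6*x**2 - 2*x*y + 26*x - 2*y**2 + 8*y - 30.
  f_y = -x**2 - 4*x*y + 8*x + 10*y - 14.
Scan x_0 ∈ {−4, ..., 4}. For each x_0, f_y(x_0, y) is a polynomial in y; find its integer roots y ∈ {−4, ..., 4}, then test f_x and f at those candidates.
  x = -4: f_y(-4, y) = 26*y - 62; no integer root y with |y| ≤ 4.
  x = -3: f_y(-3, y) = 22*y - 47; no integer root y with |y| ≤ 4.
  x = -2: f_y(-2, y) = 18*y - 34; no integer root y with |y| ≤ 4.
  x = -1: f_y(-1, y) = 14*y - 23; no integer root y with |y| ≤ 4.
  x = 0: f_y(0, y) = 10*y - 14; no integer root y with |y| ≤ 4.
  x = 1: f_y(1, y) = 6*y - 7; no integer root y with |y| ≤ 4.
  x = 2: f_y(2, y) = 2*y - 2; vanishes at y ∈ {1}. (2, 1): f_x = 0, f = 0 — SINGULAR.
  x = 3: f_y(3, y) = 1 - 2*y; no integer root y with |y| ≤ 4.
  x = 4: f_y(4, y) = 2 - 6*y; no integer root y with |y| ≤ 4.
Only singular point on the grid: (2, 1).
Classify: substitute x = 2 + u, y = 1 + v and expand: f = -2*u**3 - u**2*v - 2*u*v**2 + v**2.
No constant or linear terms (consistent with a singular point). Quadratic part: v**2. Cubic part: -2*u**3 - u**2*v - 2*u*v**2.
The quadratic part v**2 is a perfect square, so there is a single (double) tangent line v = 0, i.e. y = 1. Restricting the cubic part to that line (v = 0) leaves -2*u**3 ≠ 0, so f is not divisible by v and the branch is v² ≈ 2*u**3 to lowest order — this is a cusp.
Classification: cusp.


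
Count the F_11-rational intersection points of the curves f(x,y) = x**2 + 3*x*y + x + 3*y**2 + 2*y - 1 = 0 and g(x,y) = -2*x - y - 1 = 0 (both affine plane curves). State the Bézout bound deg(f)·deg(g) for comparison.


Common zeros: {(0, 10), (7, 7)}; count = 2; Bézout bound = 2.

deg(f) = 2, deg(g) = 1, so Bézout bound = 2.
Scan x ∈ F_11. For each x, list the y ∈ F_11 with f(x, y) ≡ 0 and those with g(x, y) ≡ 0 (mod 11); the common zeros in that column are the intersection.
  x = 0: f ≡ 0 at y ∈ {4, 10}; g ≡ 0 at y ∈ {10}; common: {10}.
  x = 1: f ≡ 0 at y ∈ ∅; g ≡ 0 at y ∈ {8}; common: ∅.
  x = 2: f ≡ 0 at y ∈ {2, 10}; g ≡ 0 at y ∈ {6}; common: ∅.
  x = 3: f ≡ 0 at y ∈ {0}; g ≡ 0 at y ∈ {4}; common: ∅.
  x = 4: f ≡ 0 at y ∈ {3, 7}; g ≡ 0 at y ∈ {2}; common: ∅.
  x = 5: f ≡ 0 at y ∈ ∅; g ≡ 0 at y ∈ {0}; common: ∅.
  x = 6: f ≡ 0 at y ∈ ∅; g ≡ 0 at y ∈ {9}; common: ∅.
  x = 7: f ≡ 0 at y ∈ {0, 7}; g ≡ 0 at y ∈ {7}; common: {7}.
  x = 8: f ≡ 0 at y ∈ {3}; g ≡ 0 at y ∈ {5}; common: ∅.
  x = 9: f ≡ 0 at y ∈ {1, 4}; g ≡ 0 at y ∈ {3}; common: ∅.
  x = 10: f ≡ 0 at y ∈ ∅; g ≡ 0 at y ∈ {1}; common: ∅.
Collecting: common zeros = {(0, 10), (7, 7)}, so the count is 2.
Comparison with the Bézout bound: 2 ≤ 2 = deg(f)·deg(g), as expected for curves with no common component (the bound is attained).


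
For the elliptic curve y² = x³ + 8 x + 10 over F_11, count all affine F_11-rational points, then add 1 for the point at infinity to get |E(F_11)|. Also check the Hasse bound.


Affine points = {(2, 1), (2, 10), (8, 5), (8, 6), (10, 1), (10, 10)}; affine count = 6; |E(F_11)| = 7.

Discriminant check: Δ ∝ 4a³ + 27b² = 4·8³ + 27·10² = 4·512 + 27·100 ≡ 7 (mod 11). Nonzero ⇒ E is nonsingular.
For each x ∈ F_11, compute rhs = x³ + 8·x + 10 mod 11, then count y ∈ F_11 with y² ≡ rhs.
  x = 0: rhs = 10, matching y values: none (0 points).
  x = 1: rhs = 8, matching y values: none (0 points).
  x = 2: rhs = 1, matching y values: 1, 10 (2 points).
  x = 3: rhs = 6, matching y values: none (0 points).
  x = 4: rhs = 7, matching y values: none (0 points).
  x = 5: rhs = 10, matching y values: none (0 points).
  x = 6: rhs = 10, matching y values: none (0 points).
  x = 7: rhs = 2, matching y values: none (0 points).
  x = 8: rhs = 3, matching y values: 5, 6 (2 points).
  x = 9: rhs = 8, matching y values: none (0 points).
  x = 10: rhs = 1, matching y values: 1, 10 (2 points).
Total affine count: 6.
Full point count |E(F_11)| = 6 + 1 = 7.
Hasse bound: |7 − (11+1)| = |-5| = 5 ≤ 2√11 ≈ 6.6332 ✓.


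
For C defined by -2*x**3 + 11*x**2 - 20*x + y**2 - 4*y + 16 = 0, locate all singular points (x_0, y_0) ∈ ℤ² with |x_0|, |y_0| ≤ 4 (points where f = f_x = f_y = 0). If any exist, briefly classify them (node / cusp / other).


Singular points: {(2, 2)}; classification: node.

Compute partial derivatives:
  f_x = -6*x**2 + 22*x - 20.
  f_y = 2*y - 4.
Scan x_0 ∈ {−4, ..., 4}. For each x_0, f_y(x_0, y) is a polynomial in y; find its integer roots y ∈ {−4, ..., 4}, then test f_x and f at those candidates.
  x = -4: f_y(-4, y) = 2*y - 4; vanishes at y ∈ {2}. (-4, 2): f_x = -204 ≠ 0.
  x = -3: f_y(-3, y) = 2*y - 4; vanishes at y ∈ {2}. (-3, 2): f_x = -140 ≠ 0.
  x = -2: f_y(-2, y) = 2*y - 4; vanishes at y ∈ {2}. (-2, 2): f_x = -88 ≠ 0.
  x = -1: f_y(-1, y) = 2*y - 4; vanishes at y ∈ {2}. (-1, 2): f_x = -48 ≠ 0.
  x = 0: f_y(0, y) = 2*y - 4; vanishes at y ∈ {2}. (0, 2): f_x = -20 ≠ 0.
  x = 1: f_y(1, y) = 2*y - 4; vanishes at y ∈ {2}. (1, 2): f_x = -4 ≠ 0.
  x = 2: f_y(2, y) = 2*y - 4; vanishes at y ∈ {2}. (2, 2): f_x = 0, f = 0 — SINGULAR.
  x = 3: f_y(3, y) = 2*y - 4; vanishes at y ∈ {2}. (3, 2): f_x = -8 ≠ 0.
  x = 4: f_y(4, y) = 2*y - 4; vanishes at y ∈ {2}. (4, 2): f_x = -28 ≠ 0.
Only singular point on the grid: (2, 2).
Classify: substitute x = 2 + u, y = 2 + v and expand: f = -2*u**3 - u**2 + v**2.
No constant or linear terms (consistent with a singular point). Quadratic part: -u**2 + v**2. Cubic part: -2*u**3.
The quadratic part v**2 - u**2 = (v − u)(v + u) splits into two distinct linear factors, so there are two distinct tangent lines y − 2 = ±(x − 2) — this is a node (ordinary double point).
Classification: node.


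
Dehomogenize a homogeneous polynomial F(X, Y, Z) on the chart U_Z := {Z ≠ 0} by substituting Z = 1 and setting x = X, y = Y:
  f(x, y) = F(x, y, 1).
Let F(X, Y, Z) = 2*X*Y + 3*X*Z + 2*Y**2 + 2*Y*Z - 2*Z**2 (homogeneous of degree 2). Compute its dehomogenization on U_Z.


f(x, y) = 2*x*y + 3*x + 2*y**2 + 2*y - 2

On U_Z we set Z = 1. Each monomial c·X^i·Y^j·Z^k in F becomes c·x^i·y^j·1^k = c·x^i·y^j.
Substituting Z = 1: F(X, Y, 1) = 2*x*y + 3*x + 2*y**2 + 2*y - 2.
Note: deg(f) ≤ deg(F) = 2; strict inequality happens when F is divisible by Z (lost terms).


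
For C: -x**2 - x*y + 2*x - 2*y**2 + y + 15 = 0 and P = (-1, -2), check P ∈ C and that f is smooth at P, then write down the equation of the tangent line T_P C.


Tangent line at P: 6*x + 10*y + 26 = 0.

Step 1: f(-1, -2) = 0, so P lies on C.
Step 2: partial derivatives
  f_x(x, y) = -2*x - y + 2, f_y(x, y) = -x - 4*y + 1.
  f_x(P) = 6, f_y(P) = 10 (gradient nonzero, so P is smooth).
Step 3: tangent line at P: 6·(x − -1) + 10·(y − -2) = 0.
Expanding: 6*x + 10*y + 26 = 0.


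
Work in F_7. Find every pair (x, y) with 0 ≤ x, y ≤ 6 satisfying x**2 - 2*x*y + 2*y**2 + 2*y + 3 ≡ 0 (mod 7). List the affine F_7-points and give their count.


Affine F_7-points: {(0, 1), (0, 5), (2, 0), (2, 1), (3, 4), (3, 5), (5, 0), (5, 4)}; count = 8.

For each of the 49 pairs (x, y) ∈ F_7², evaluate f(x, y) mod 7. Record the zeros.
  x = 0: [0↦3, 1↦0, 2↦1, 3↦6, 4↦1, 5↦0, 6↦3]  zeros at y ∈ {1, 5}
  x = 1: [0↦4, 1↦6, 2↦5, 3↦1, 4↦1, 5↦5, 6↦6]  zeros at y ∈ ∅
  x = 2: [0↦0, 1↦0, 2↦4, 3↦5, 4↦3, 5↦5, 6↦4]  zeros at y ∈ {0, 1}
  x = 3: [0↦5, 1↦3, 2↦5, 3↦4, 4↦0, 5↦0, 6↦4]  zeros at y ∈ {4, 5}
  x = 4: [0↦5, 1↦1, 2↦1, 3↦5, 4↦6, 5↦4, 6↦6]  zeros at y ∈ ∅
  x = 5: [0↦0, 1↦1, 2↦6, 3↦1, 4↦0, 5↦3, 6↦3]  zeros at y ∈ {0, 4}
  x = 6: [0↦4, 1↦3, 2↦6, 3↦6, 4↦3, 5↦4, 6↦2]  zeros at y ∈ ∅
Collecting zeros: affine points = {(0, 1), (0, 5), (2, 0), (2, 1), (3, 4), (3, 5), (5, 0), (5, 4)}.
Total count |C(F_7)_aff| = 8.


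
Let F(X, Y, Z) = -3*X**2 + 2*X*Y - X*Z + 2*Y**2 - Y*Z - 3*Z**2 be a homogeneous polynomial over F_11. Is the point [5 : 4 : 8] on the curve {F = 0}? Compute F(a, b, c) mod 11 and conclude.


F(5,4,8) ≡ 8 (mod 11); P is NOT on the curve.

Evaluate F(5, 4, 8) term-by-term (mod 11).
  -3*X**2 ↦ -3·25·1·1 = -75
  2*X*Y ↦ 2·5·4·1 = 40
  -X*Z ↦ -1·5·1·8 = -40
  2*Y**2 ↦ 2·1·16·1 = 32
  -Y*Z ↦ -1·1·4·8 = -32
  -3*Z**2 ↦ -3·1·1·64 = -192
Sum: F(5, 4, 8) = (-75) + (40) + (-40) + (32) + (-32) + (-192) = -267.
Reducing mod 11: -267 ≡ 8 (mod 11).
Since F(a, b, c) ≡ 8 ≠ 0 (mod 11), P does NOT lie on the curve.


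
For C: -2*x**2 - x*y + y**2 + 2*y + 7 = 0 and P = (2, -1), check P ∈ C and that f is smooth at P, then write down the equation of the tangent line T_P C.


Tangent line at P: -7*x - 2*y + 12 = 0.

Step 1: f(2, -1) = 0, so P lies on C.
Step 2: partial derivatives
  f_x(x, y) = -4*x - y, f_y(x, y) = -x + 2*y + 2.
  f_x(P) = -7, f_y(P) = -2 (gradient nonzero, so P is smooth).
Step 3: tangent line at P: -7·(x − 2) + -2·(y − -1) = 0.
Expanding: -7*x - 2*y + 12 = 0.


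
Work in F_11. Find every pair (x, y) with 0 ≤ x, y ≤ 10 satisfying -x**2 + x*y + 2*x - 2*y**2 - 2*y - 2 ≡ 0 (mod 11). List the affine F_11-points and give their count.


Affine F_11-points: {(1, 2), (1, 3), (3, 2), (3, 4), (4, 3), (4, 9), (5, 8), (5, 10), (7, 9), (7, 10)}; count = 10.

For each of the 121 pairs (x, y) ∈ F_11², evaluate f(x, y) mod 11. Record the zeros.
  x = 0: [0↦9, 1↦5, 2↦8, 3↦7, 4↦2, 5↦4, 6↦2, 7↦7, 8↦8, 9↦5, 10↦9]  zeros at y ∈ ∅
  x = 1: [0↦10, 1↦7, 2↦0, 3↦0, 4↦7, 5↦10, 6↦9, 7↦4, 8↦6, 9↦4, 10↦9]  zeros at y ∈ {2, 3}
  x = 2: [0↦9, 1↦7, 2↦1, 3↦2, 4↦10, 5↦3, 6↦3, 7↦10, 8↦2, 9↦1, 10↦7]  zeros at y ∈ ∅
  x = 3: [0↦6, 1↦5, 2↦0, 3↦2, 4↦0, 5↦5, 6↦6, 7↦3, 8↦7, 9↦7, 10↦3]  zeros at y ∈ {2, 4}
  x = 4: [0↦1, 1↦1, 2↦8, 3↦0, 4↦10, 5↦5, 6↦7, 7↦5, 8↦10, 9↦0, 10↦8]  zeros at y ∈ {3, 9}
  x = 5: [0↦5, 1↦6, 2↦3, 3↦7, 4↦7, 5↦3, 6↦6, 7↦5, 8↦0, 9↦2, 10↦0]  zeros at y ∈ {8, 10}
  x = 6: [0↦7, 1↦9, 2↦7, 3↦1, 4↦2, 5↦10, 6↦3, 7↦3, 8↦10, 9↦2, 10↦1]  zeros at y ∈ ∅
  x = 7: [0↦7, 1↦10, 2↦9, 3↦4, 4↦6, 5↦4, 6↦9, 7↦10, 8↦7, 9↦0, 10↦0]  zeros at y ∈ {9, 10}
  x = 8: [0↦5, 1↦9, 2↦9, 3↦5, 4↦8, 5↦7, 6↦2, 7↦4, 8↦2, 9↦7, 10↦8]  zeros at y ∈ ∅
  x = 9: [0↦1, 1↦6, 2↦7, 3↦4, 4↦8, 5↦8, 6↦4, 7↦7, 8↦6, 9↦1, 10↦3]  zeros at y ∈ ∅
  x = 10: [0↦6, 1↦1, 2↦3, 3↦1, 4↦6, 5↦7, 6↦4, 7↦8, 8↦8, 9↦4, 10↦7]  zeros at y ∈ ∅
Collecting zeros: affine points = {(1, 2), (1, 3), (3, 2), (3, 4), (4, 3), (4, 9), (5, 8), (5, 10), (7, 9), (7, 10)}.
Total count |C(F_11)_aff| = 10.


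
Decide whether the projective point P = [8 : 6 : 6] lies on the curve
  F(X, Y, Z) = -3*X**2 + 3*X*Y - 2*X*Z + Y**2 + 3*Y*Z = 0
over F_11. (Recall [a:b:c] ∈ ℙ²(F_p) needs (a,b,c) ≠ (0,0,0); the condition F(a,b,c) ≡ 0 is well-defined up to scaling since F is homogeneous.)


F(8,6,6) ≡ 0 (mod 11); P is on the curve.

Evaluate F(8, 6, 6) term-by-term (mod 11).
  -3*X**2 ↦ -3·64·1·1 = -192
  3*X*Y ↦ 3·8·6·1 = 144
  -2*X*Z ↦ -2·8·1·6 = -96
  Y**2 ↦ 1·1·36·1 = 36
  3*Y*Z ↦ 3·1·6·6 = 108
Sum: F(8, 6, 6) = (-192) + (144) + (-96) + (36) + (108) = 0.
Reducing mod 11: 0 ≡ 0 (mod 11).
Since F(a, b, c) ≡ 0 (mod 11), P lies on the curve.


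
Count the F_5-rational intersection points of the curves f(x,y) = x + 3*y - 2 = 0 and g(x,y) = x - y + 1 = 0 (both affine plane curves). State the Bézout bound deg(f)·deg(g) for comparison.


Common zeros: {(1, 2)}; count = 1; Bézout bound = 1.

deg(f) = 1, deg(g) = 1, so Bézout bound = 1.
Scan x ∈ F_5. For each x, list the y ∈ F_5 with f(x, y) ≡ 0 and those with g(x, y) ≡ 0 (mod 5); the common zeros in that column are the intersection.
  x = 0: f ≡ 0 at y ∈ {4}; g ≡ 0 at y ∈ {1}; common: ∅.
  x = 1: f ≡ 0 at y ∈ {2}; g ≡ 0 at y ∈ {2}; common: {2}.
  x = 2: f ≡ 0 at y ∈ {0}; g ≡ 0 at y ∈ {3}; common: ∅.
  x = 3: f ≡ 0 at y ∈ {3}; g ≡ 0 at y ∈ {4}; common: ∅.
  x = 4: f ≡ 0 at y ∈ {1}; g ≡ 0 at y ∈ {0}; common: ∅.
Collecting: common zeros = {(1, 2)}, so the count is 1.
Comparison with the Bézout bound: 1 ≤ 1 = deg(f)·deg(g), as expected for curves with no common component (the bound is attained).


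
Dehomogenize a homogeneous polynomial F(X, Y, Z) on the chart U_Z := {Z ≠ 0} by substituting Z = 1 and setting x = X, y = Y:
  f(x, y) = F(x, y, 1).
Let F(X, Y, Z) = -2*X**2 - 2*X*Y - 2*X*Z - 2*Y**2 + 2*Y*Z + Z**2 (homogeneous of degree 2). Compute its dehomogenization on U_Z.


f(x, y) = -2*x**2 - 2*x*y - 2*x - 2*y**2 + 2*y + 1

On U_Z we set Z = 1. Each monomial c·X^i·Y^j·Z^k in F becomes c·x^i·y^j·1^k = c·x^i·y^j.
Substituting Z = 1: F(X, Y, 1) = -2*x**2 - 2*x*y - 2*x - 2*y**2 + 2*y + 1.
Note: deg(f) ≤ deg(F) = 2; strict inequality happens when F is divisible by Z (lost terms).


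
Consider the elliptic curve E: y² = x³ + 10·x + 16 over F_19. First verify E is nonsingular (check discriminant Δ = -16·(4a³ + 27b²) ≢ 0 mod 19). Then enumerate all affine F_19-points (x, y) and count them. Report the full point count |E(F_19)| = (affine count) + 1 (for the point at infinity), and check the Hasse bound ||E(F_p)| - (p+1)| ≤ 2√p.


Affine points = {(0, 4), (0, 15), (2, 5), (2, 14), (3, 4), (3, 15), (4, 5), (4, 14), (5, 1), (5, 18), (6, 8), (6, 11), (7, 7), (7, 12), (8, 0), (13, 5), (13, 14), (15, 8), (15, 11), (16, 4), (16, 15), (17, 8), (17, 11), (18, 9), (18, 10)}; affine count = 25; |E(F_19)| = 26.

Discriminant check: Δ ∝ 4a³ + 27b² = 4·10³ + 27·16² = 4·1000 + 27·256 ≡ 6 (mod 19). Nonzero ⇒ E is nonsingular.
For each x ∈ F_19, compute rhs = x³ + 10·x + 16 mod 19, then count y ∈ F_19 with y² ≡ rhs.
  x = 0: rhs = 16, matching y values: 4, 15 (2 points).
  x = 1: rhs = 8, matching y values: none (0 points).
  x = 2: rhs = 6, matching y values: 5, 14 (2 points).
  x = 3: rhs = 16, matching y values: 4, 15 (2 points).
  x = 4: rhs = 6, matching y values: 5, 14 (2 points).
  x = 5: rhs = 1, matching y values: 1, 18 (2 points).
  x = 6: rhs = 7, matching y values: 8, 11 (2 points).
  x = 7: rhs = 11, matching y values: 7, 12 (2 points).
  x = 8: rhs = 0, matching y values: 0 (1 points).
  x = 9: rhs = 18, matching y values: none (0 points).
  x = 10: rhs = 14, matching y values: none (0 points).
  x = 11: rhs = 13, matching y values: none (0 points).
  x = 12: rhs = 2, matching y values: none (0 points).
  x = 13: rhs = 6, matching y values: 5, 14 (2 points).
  x = 14: rhs = 12, matching y values: none (0 points).
  x = 15: rhs = 7, matching y values: 8, 11 (2 points).
  x = 16: rhs = 16, matching y values: 4, 15 (2 points).
  x = 17: rhs = 7, matching y values: 8, 11 (2 points).
  x = 18: rhs = 5, matching y values: 9, 10 (2 points).
Total affine count: 25.
Full point count |E(F_19)| = 25 + 1 = 26.
Hasse bound: |26 − (19+1)| = |6| = 6 ≤ 2√19 ≈ 8.7178 ✓.


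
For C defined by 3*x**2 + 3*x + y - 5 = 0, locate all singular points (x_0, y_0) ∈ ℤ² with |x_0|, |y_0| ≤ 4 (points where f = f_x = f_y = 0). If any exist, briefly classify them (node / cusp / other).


No singular points in the scanned grid; C is smooth there.

Compute partial derivatives:
  f_x = 6*x + 3.
  f_y = 1.
f_y = 1 is a nonzero constant, so f_y never vanishes: no point (x, y) can satisfy f = f_x = f_y = 0. In particular no (x, y) ∈ {−4, ..., 4}² is singular; the curve is smooth.


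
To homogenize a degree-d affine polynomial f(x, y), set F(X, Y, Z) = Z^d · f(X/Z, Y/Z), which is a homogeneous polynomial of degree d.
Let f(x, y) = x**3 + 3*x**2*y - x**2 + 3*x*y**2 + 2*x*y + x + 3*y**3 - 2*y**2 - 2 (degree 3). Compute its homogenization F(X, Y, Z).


F(X, Y, Z) = X**3 + 3*X**2*Y - X**2*Z + 3*X*Y**2 + 2*X*Y*Z + X*Z**2 + 3*Y**3 - 2*Y**2*Z - 2*Z**3

deg(f) = 3.
Substitute x = X/Z, y = Y/Z into f, then multiply by Z^3.
  monomial 1·x^3·y^0 ↦ 1·X^3·Y^0·Z^0.
  monomial 3·x^2·y^1 ↦ 3·X^2·Y^1·Z^0.
  monomial -1·x^2·y^0 ↦ -1·X^2·Y^0·Z^1.
  monomial 3·x^1·y^2 ↦ 3·X^1·Y^2·Z^0.
  monomial 2·x^1·y^1 ↦ 2·X^1·Y^1·Z^1.
  monomial 1·x^1·y^0 ↦ 1·X^1·Y^0·Z^2.
  monomial 3·x^0·y^3 ↦ 3·X^0·Y^3·Z^0.
  monomial -2·x^0·y^2 ↦ -2·X^0·Y^2·Z^1.
  monomial -2·x^0·y^0 ↦ -2·X^0·Y^0·Z^3.
Collecting: F(X, Y, Z) = X**3 + 3*X**2*Y - X**2*Z + 3*X*Y**2 + 2*X*Y*Z + X*Z**2 + 3*Y**3 - 2*Y**2*Z - 2*Z**3.


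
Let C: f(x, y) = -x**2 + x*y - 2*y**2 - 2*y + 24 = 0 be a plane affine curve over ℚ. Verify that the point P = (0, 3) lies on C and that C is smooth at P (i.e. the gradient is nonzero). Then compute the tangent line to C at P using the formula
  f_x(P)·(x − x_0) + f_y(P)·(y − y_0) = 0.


Tangent line at P: 3*x - 14*y + 42 = 0.

Step 1: f(0, 3) = 0, so P lies on C.
Step 2: partial derivatives
  f_x(x, y) = -2*x + y, f_y(x, y) = x - 4*y - 2.
  f_x(P) = 3, f_y(P) = -14 (gradient nonzero, so P is smooth).
Step 3: tangent line at P: 3·(x − 0) + -14·(y − 3) = 0.
Expanding: 3*x - 14*y + 42 = 0.


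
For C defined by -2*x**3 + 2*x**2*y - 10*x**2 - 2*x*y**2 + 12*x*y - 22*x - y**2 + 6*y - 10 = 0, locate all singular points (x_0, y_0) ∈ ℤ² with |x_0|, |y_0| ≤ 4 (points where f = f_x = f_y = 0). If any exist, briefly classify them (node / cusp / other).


Singular points: {(-1, 2)}; classification: cusp.

Compute partial derivatives:
  f_x = -6*x**2 + 4*x*y - 20*x - 2*y**2 + 12*y - 22.
  f_y = 2*x**2 - 4*x*y + 12*x - 2*y + 6.
Scan x_0 ∈ {−4, ..., 4}. For each x_0, f_y(x_0, y) is a polynomial in y; find its integer roots y ∈ {−4, ..., 4}, then test f_x and f at those candidates.
  x = -4: f_y(-4, y) = 14*y - 10; no integer root y with |y| ≤ 4.
  x = -3: f_y(-3, y) = 10*y - 12; no integer root y with |y| ≤ 4.
  x = -2: f_y(-2, y) = 6*y - 10; no integer root y with |y| ≤ 4.
  x = -1: f_y(-1, y) = 2*y - 4; vanishes at y ∈ {2}. (-1, 2): f_x = 0, f = 0 — SINGULAR.
  x = 0: f_y(0, y) = 6 - 2*y; vanishes at y ∈ {3}. (0, 3): f_x = -4 ≠ 0.
  x = 1: f_y(1, y) = 20 - 6*y; no integer root y with |y| ≤ 4.
  x = 2: f_y(2, y) = 38 - 10*y; no integer root y with |y| ≤ 4.
  x = 3: f_y(3, y) = 60 - 14*y; no integer root y with |y| ≤ 4.
  x = 4: f_y(4, y) = 86 - 18*y; no integer root y with |y| ≤ 4.
Only singular point on the grid: (-1, 2).
Classify: substitute x = -1 + u, y = 2 + v and expand: f = -2*u**3 + 2*u**2*v - 2*u*v**2 + v**2.
No constant or linear terms (consistent with a singular point). Quadratic part: v**2. Cubic part: -2*u**3 + 2*u**2*v - 2*u*v**2.
The quadratic part v**2 is a perfect square, so there is a single (double) tangent line v = 0, i.e. y = 2. Restricting the cubic part to that line (v = 0) leaves -2*u**3 ≠ 0, so f is not divisible by v and the branch is v² ≈ 2*u**3 to lowest order — this is a cusp.
Classification: cusp.


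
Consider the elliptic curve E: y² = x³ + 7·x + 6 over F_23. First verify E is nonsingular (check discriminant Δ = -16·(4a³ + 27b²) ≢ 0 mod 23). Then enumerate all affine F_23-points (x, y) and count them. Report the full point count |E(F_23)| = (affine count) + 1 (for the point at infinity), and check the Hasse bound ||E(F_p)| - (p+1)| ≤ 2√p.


Affine points = {(0, 11), (0, 12), (3, 10), (3, 13), (4, 11), (4, 12), (9, 4), (9, 19), (10, 8), (10, 15), (12, 1), (12, 22), (15, 6), (15, 17), (17, 1), (17, 22), (19, 11), (19, 12), (20, 2), (20, 21)}; affine count = 20; |E(F_23)| = 21.

Discriminant check: Δ ∝ 4a³ + 27b² = 4·7³ + 27·6² = 4·343 + 27·36 ≡ 21 (mod 23). Nonzero ⇒ E is nonsingular.
For each x ∈ F_23, compute rhs = x³ + 7·x + 6 mod 23, then count y ∈ F_23 with y² ≡ rhs.
  x = 0: rhs = 6, matching y values: 11, 12 (2 points).
  x = 1: rhs = 14, matching y values: none (0 points).
  x = 2: rhs = 5, matching y values: none (0 points).
  x = 3: rhs = 8, matching y values: 10, 13 (2 points).
  x = 4: rhs = 6, matching y values: 11, 12 (2 points).
  x = 5: rhs = 5, matching y values: none (0 points).
  x = 6: rhs = 11, matching y values: none (0 points).
  x = 7: rhs = 7, matching y values: none (0 points).
  x = 8: rhs = 22, matching y values: none (0 points).
  x = 9: rhs = 16, matching y values: 4, 19 (2 points).
  x = 10: rhs = 18, matching y values: 8, 15 (2 points).
  x = 11: rhs = 11, matching y values: none (0 points).
  x = 12: rhs = 1, matching y values: 1, 22 (2 points).
  x = 13: rhs = 17, matching y values: none (0 points).
  x = 14: rhs = 19, matching y values: none (0 points).
  x = 15: rhs = 13, matching y values: 6, 17 (2 points).
  x = 16: rhs = 5, matching y values: none (0 points).
  x = 17: rhs = 1, matching y values: 1, 22 (2 points).
  x = 18: rhs = 7, matching y values: none (0 points).
  x = 19: rhs = 6, matching y values: 11, 12 (2 points).
  x = 20: rhs = 4, matching y values: 2, 21 (2 points).
  x = 21: rhs = 7, matching y values: none (0 points).
  x = 22: rhs = 21, matching y values: none (0 points).
Total affine count: 20.
Full point count |E(F_23)| = 20 + 1 = 21.
Hasse bound: |21 − (23+1)| = |-3| = 3 ≤ 2√23 ≈ 9.5917 ✓.


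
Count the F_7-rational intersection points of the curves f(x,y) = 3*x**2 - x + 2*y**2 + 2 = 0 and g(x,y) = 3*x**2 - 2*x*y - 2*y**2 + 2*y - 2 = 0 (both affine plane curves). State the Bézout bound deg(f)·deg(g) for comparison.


Common zeros: ∅; count = 0; Bézout bound = 4.

deg(f) = 2, deg(g) = 2, so Bézout bound = 4.
Scan x ∈ F_7. For each x, list the y ∈ F_7 with f(x, y) ≡ 0 and those with g(x, y) ≡ 0 (mod 7); the common zeros in that column are the intersection.
  x = 0: f ≡ 0 at y ∈ ∅; g ≡ 0 at y ∈ {3, 5}; common: ∅.
  x = 1: f ≡ 0 at y ∈ ∅; g ≡ 0 at y ∈ {2, 5}; common: ∅.
  x = 2: f ≡ 0 at y ∈ {1, 6}; g ≡ 0 at y ∈ {3}; common: ∅.
  x = 3: f ≡ 0 at y ∈ {1, 6}; g ≡ 0 at y ∈ ∅; common: ∅.
  x = 4: f ≡ 0 at y ∈ ∅; g ≡ 0 at y ∈ ∅; common: ∅.
  x = 5: f ≡ 0 at y ∈ ∅; g ≡ 0 at y ∈ {1, 2}; common: ∅.
  x = 6: f ≡ 0 at y ∈ {2, 5}; g ≡ 0 at y ∈ ∅; common: ∅.
Collecting: common zeros = ∅, so the count is 0.
Comparison with the Bézout bound: 0 ≤ 4 = deg(f)·deg(g), as expected for curves with no common component (the affine F_7-count falls short of the bound because intersections may lie at infinity, over extension fields, or carry multiplicity).


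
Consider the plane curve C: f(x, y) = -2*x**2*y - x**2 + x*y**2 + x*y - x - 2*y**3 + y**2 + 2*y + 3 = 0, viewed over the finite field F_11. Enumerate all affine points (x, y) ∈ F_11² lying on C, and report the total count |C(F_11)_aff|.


Affine F_11-points: {(2, 4), (2, 5), (2, 9), (3, 3), (5, 1), (5, 4), (5, 9), (8, 3), (10, 1)}; count = 9.

For each of the 121 pairs (x, y) ∈ F_11², evaluate f(x, y) mod 11. Record the zeros.
  x = 0: [0↦3, 1↦4, 2↦6, 3↦8, 4↦9, 5↦8, 6↦4, 7↦7, 8↦5, 9↦8, 10↦4]  zeros at y ∈ ∅
  x = 1: [0↦1, 1↦2, 2↦6, 3↦1, 4↦8, 5↦4, 6↦10, 7↦3, 8↦4, 9↦1, 10↦4]  zeros at y ∈ ∅
  x = 2: [0↦8, 1↦5, 2↦7, 3↦2, 4↦0, 5↦0, 6↦1, 7↦2, 8↦2, 9↦0, 10↦6]  zeros at y ∈ {4, 5, 9}
  x = 3: [0↦2, 1↦2, 2↦9, 3↦0, 4↦7, 5↦7, 6↦10, 7↦4, 8↦10, 9↦5, 10↦10]  zeros at y ∈ {3}
  x = 4: [0↦5, 1↦4, 2↦1, 3↦6, 4↦7, 5↦3, 6↦4, 7↦9, 8↦6, 9↦5, 10↦5]  zeros at y ∈ ∅
  x = 5: [0↦6, 1↦0, 2↦5, 3↦9, 4↦0, 5↦10, 6↦5, 7↦6, 8↦1, 9↦0, 10↦2]  zeros at y ∈ {1, 4, 9}
  x = 6: [0↦5, 1↦1, 2↦10, 3↦9, 4↦8, 5↦6, 6↦2, 7↦6, 8↦6, 9↦1, 10↦1]  zeros at y ∈ ∅
  x = 7: [0↦2, 1↦7, 2↦5, 3↦6, 4↦9, 5↦2, 6↦6, 7↦9, 8↦10, 9↦8, 10↦2]  zeros at y ∈ ∅
  x = 8: [0↦8, 1↦7, 2↦1, 3↦0, 4↦3, 5↦9, 6↦6, 7↦4, 8↦2, 9↦10, 10↦5]  zeros at y ∈ {3}
  x = 9: [0↦1, 1↦1, 2↦9, 3↦2, 4↦1, 5↦5, 6↦2, 7↦2, 8↦4, 9↦7, 10↦10]  zeros at y ∈ ∅
  x = 10: [0↦3, 1↦0, 2↦7, 3↦1, 4↦3, 5↦1, 6↦5, 7↦3, 8↦5, 9↦10, 10↦6]  zeros at y ∈ {1}
Collecting zeros: affine points = {(2, 4), (2, 5), (2, 9), (3, 3), (5, 1), (5, 4), (5, 9), (8, 3), (10, 1)}.
Total count |C(F_11)_aff| = 9.


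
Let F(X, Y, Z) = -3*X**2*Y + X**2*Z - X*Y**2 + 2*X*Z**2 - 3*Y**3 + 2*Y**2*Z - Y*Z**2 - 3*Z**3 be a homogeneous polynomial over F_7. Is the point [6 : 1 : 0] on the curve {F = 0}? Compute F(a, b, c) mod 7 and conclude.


F(6,1,0) ≡ 2 (mod 7); P is NOT on the curve.

Evaluate F(6, 1, 0) term-by-term (mod 7).
  -3*X**2*Y ↦ -3·36·1·1 = -108
  X**2*Z ↦ 1·36·1·0 = 0
  -X*Y**2 ↦ -1·6·1·1 = -6
  2*X*Z**2 ↦ 2·6·1·0 = 0
  -3*Y**3 ↦ -3·1·1·1 = -3
  2*Y**2*Z ↦ 2·1·1·0 = 0
  -Y*Z**2 ↦ -1·1·1·0 = 0
  -3*Z**3 ↦ -3·1·1·0 = 0
Sum: F(6, 1, 0) = (-108) + (0) + (-6) + (0) + (-3) + (0) + (0) + (0) = -117.
Reducing mod 7: -117 ≡ 2 (mod 7).
Since F(a, b, c) ≡ 2 ≠ 0 (mod 7), P does NOT lie on the curve.


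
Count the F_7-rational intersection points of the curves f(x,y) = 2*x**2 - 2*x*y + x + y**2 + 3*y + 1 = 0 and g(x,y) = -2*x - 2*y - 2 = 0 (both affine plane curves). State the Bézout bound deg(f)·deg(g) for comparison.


Common zeros: ∅; count = 0; Bézout bound = 2.

deg(f) = 2, deg(g) = 1, so Bézout bound = 2.
Scan x ∈ F_7. For each x, list the y ∈ F_7 with f(x, y) ≡ 0 and those with g(x, y) ≡ 0 (mod 7); the common zeros in that column are the intersection.
  x = 0: f ≡ 0 at y ∈ ∅; g ≡ 0 at y ∈ {6}; common: ∅.
  x = 1: f ≡ 0 at y ∈ ∅; g ≡ 0 at y ∈ {5}; common: ∅.
  x = 2: f ≡ 0 at y ∈ ∅; g ≡ 0 at y ∈ {4}; common: ∅.
  x = 3: f ≡ 0 at y ∈ ∅; g ≡ 0 at y ∈ {3}; common: ∅.
  x = 4: f ≡ 0 at y ∈ ∅; g ≡ 0 at y ∈ {2}; common: ∅.
  x = 5: f ≡ 0 at y ∈ {0}; g ≡ 0 at y ∈ {1}; common: ∅.
  x = 6: f ≡ 0 at y ∈ ∅; g ≡ 0 at y ∈ {0}; common: ∅.
Collecting: common zeros = ∅, so the count is 0.
Comparison with the Bézout bound: 0 ≤ 2 = deg(f)·deg(g), as expected for curves with no common component (the affine F_7-count falls short of the bound because intersections may lie at infinity, over extension fields, or carry multiplicity).


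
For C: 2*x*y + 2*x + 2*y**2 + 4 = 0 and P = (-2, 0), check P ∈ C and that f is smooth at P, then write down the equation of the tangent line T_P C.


Tangent line at P: 2*x - 4*y + 4 = 0.

Step 1: f(-2, 0) = 0, so P lies on C.
Step 2: partial derivatives
  f_x(x, y) = 2*y + 2, f_y(x, y) = 2*x + 4*y.
  f_x(P) = 2, f_y(P) = -4 (gradient nonzero, so P is smooth).
Step 3: tangent line at P: 2·(x − -2) + -4·(y − 0) = 0.
Expanding: 2*x - 4*y + 4 = 0.


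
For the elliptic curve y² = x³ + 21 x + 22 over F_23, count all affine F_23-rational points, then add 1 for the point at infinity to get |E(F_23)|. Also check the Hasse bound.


Affine points = {(2, 7), (2, 16), (4, 3), (4, 20), (7, 11), (7, 12), (8, 9), (8, 14), (10, 6), (10, 17), (12, 1), (12, 22), (13, 10), (13, 13), (14, 1), (14, 22), (15, 3), (15, 20), (17, 5), (17, 18), (19, 9), (19, 14), (20, 1), (20, 22), (21, 8), (21, 15), (22, 0)}; affine count = 27; |E(F_23)| = 28.

Discriminant check: Δ ∝ 4a³ + 27b² = 4·21³ + 27·22² = 4·9261 + 27·484 ≡ 18 (mod 23). Nonzero ⇒ E is nonsingular.
For each x ∈ F_23, compute rhs = x³ + 21·x + 22 mod 23, then count y ∈ F_23 with y² ≡ rhs.
  x = 0: rhs = 22, matching y values: none (0 points).
  x = 1: rhs = 21, matching y values: none (0 points).
  x = 2: rhs = 3, matching y values: 7, 16 (2 points).
  x = 3: rhs = 20, matching y values: none (0 points).
  x = 4: rhs = 9, matching y values: 3, 20 (2 points).
  x = 5: rhs = 22, matching y values: none (0 points).
  x = 6: rhs = 19, matching y values: none (0 points).
  x = 7: rhs = 6, matching y values: 11, 12 (2 points).
  x = 8: rhs = 12, matching y values: 9, 14 (2 points).
  x = 9: rhs = 20, matching y values: none (0 points).
  x = 10: rhs = 13, matching y values: 6, 17 (2 points).
  x = 11: rhs = 20, matching y values: none (0 points).
  x = 12: rhs = 1, matching y values: 1, 22 (2 points).
  x = 13: rhs = 8, matching y values: 10, 13 (2 points).
  x = 14: rhs = 1, matching y values: 1, 22 (2 points).
  x = 15: rhs = 9, matching y values: 3, 20 (2 points).
  x = 16: rhs = 15, matching y values: none (0 points).
  x = 17: rhs = 2, matching y values: 5, 18 (2 points).
  x = 18: rhs = 22, matching y values: none (0 points).
  x = 19: rhs = 12, matching y values: 9, 14 (2 points).
  x = 20: rhs = 1, matching y values: 1, 22 (2 points).
  x = 21: rhs = 18, matching y values: 8, 15 (2 points).
  x = 22: rhs = 0, matching y values: 0 (1 points).
Total affine count: 27.
Full point count |E(F_23)| = 27 + 1 = 28.
Hasse bound: |28 − (23+1)| = |4| = 4 ≤ 2√23 ≈ 9.5917 ✓.


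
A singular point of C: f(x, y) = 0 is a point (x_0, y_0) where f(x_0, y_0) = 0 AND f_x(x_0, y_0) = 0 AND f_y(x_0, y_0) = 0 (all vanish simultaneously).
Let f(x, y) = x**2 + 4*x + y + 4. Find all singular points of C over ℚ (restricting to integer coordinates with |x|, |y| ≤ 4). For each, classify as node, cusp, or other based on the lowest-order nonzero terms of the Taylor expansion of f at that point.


No singular points in the scanned grid; C is smooth there.

Compute partial derivatives:
  f_x = 2*x + 4.
  f_y = 1.
f_y = 1 is a nonzero constant, so f_y never vanishes: no point (x, y) can satisfy f = f_x = f_y = 0. In particular no (x, y) ∈ {−4, ..., 4}² is singular; the curve is smooth.


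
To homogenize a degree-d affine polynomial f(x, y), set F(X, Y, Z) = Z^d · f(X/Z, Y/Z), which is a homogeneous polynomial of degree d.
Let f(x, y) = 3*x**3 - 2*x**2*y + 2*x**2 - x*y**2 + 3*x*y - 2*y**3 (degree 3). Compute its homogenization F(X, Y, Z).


F(X, Y, Z) = 3*X**3 - 2*X**2*Y + 2*X**2*Z - X*Y**2 + 3*X*Y*Z - 2*Y**3

deg(f) = 3.
Substitute x = X/Z, y = Y/Z into f, then multiply by Z^3.
  monomial 3·x^3·y^0 ↦ 3·X^3·Y^0·Z^0.
  monomial -2·x^2·y^1 ↦ -2·X^2·Y^1·Z^0.
  monomial 2·x^2·y^0 ↦ 2·X^2·Y^0·Z^1.
  monomial -1·x^1·y^2 ↦ -1·X^1·Y^2·Z^0.
  monomial 3·x^1·y^1 ↦ 3·X^1·Y^1·Z^1.
  monomial -2·x^0·y^3 ↦ -2·X^0·Y^3·Z^0.
Collecting: F(X, Y, Z) = 3*X**3 - 2*X**2*Y + 2*X**2*Z - X*Y**2 + 3*X*Y*Z - 2*Y**3.


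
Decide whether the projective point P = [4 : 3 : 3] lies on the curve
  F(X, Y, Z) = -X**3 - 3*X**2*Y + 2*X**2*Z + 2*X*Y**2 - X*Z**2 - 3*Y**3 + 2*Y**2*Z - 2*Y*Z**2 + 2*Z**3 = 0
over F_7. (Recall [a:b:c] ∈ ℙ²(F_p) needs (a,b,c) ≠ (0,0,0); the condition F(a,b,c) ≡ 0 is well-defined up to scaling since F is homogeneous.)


F(4,3,3) ≡ 2 (mod 7); P is NOT on the curve.

Evaluate F(4, 3, 3) term-by-term (mod 7).
  -X**3 ↦ -1·64·1·1 = -64
  -3*X**2*Y ↦ -3·16·3·1 = -144
  2*X**2*Z ↦ 2·16·1·3 = 96
  2*X*Y**2 ↦ 2·4·9·1 = 72
  -X*Z**2 ↦ -1·4·1·9 = -36
  -3*Y**3 ↦ -3·1·27·1 = -81
  2*Y**2*Z ↦ 2·1·9·3 = 54
  -2*Y*Z**2 ↦ -2·1·3·9 = -54
  2*Z**3 ↦ 2·1·1·27 = 54
Sum: F(4, 3, 3) = (-64) + (-144) + (96) + (72) + (-36) + (-81) + (54) + (-54) + (54) = -103.
Reducing mod 7: -103 ≡ 2 (mod 7).
Since F(a, b, c) ≡ 2 ≠ 0 (mod 7), P does NOT lie on the curve.


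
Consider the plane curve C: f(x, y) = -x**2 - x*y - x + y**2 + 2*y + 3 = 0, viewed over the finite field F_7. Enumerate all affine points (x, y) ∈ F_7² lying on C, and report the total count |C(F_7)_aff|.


Affine F_7-points: {(1, 2), (1, 4), (3, 2), (3, 6), (4, 3), (4, 6), (6, 1), (6, 3)}; count = 8.

For each of the 49 pairs (x, y) ∈ F_7², evaluate f(x, y) mod 7. Record the zeros.
  x = 0: [0↦3, 1↦6, 2↦4, 3↦4, 4↦6, 5↦3, 6↦2]  zeros at y ∈ ∅
  x = 1: [0↦1, 1↦3, 2↦0, 3↦6, 4↦0, 5↦3, 6↦1]  zeros at y ∈ {2, 4}
  x = 2: [0↦4, 1↦5, 2↦1, 3↦6, 4↦6, 5↦1, 6↦5]  zeros at y ∈ ∅
  x = 3: [0↦5, 1↦5, 2↦0, 3↦4, 4↦3, 5↦4, 6↦0]  zeros at y ∈ {2, 6}
  x = 4: [0↦4, 1↦3, 2↦4, 3↦0, 4↦5, 5↦5, 6↦0]  zeros at y ∈ {3, 6}
  x = 5: [0↦1, 1↦6, 2↦6, 3↦1, 4↦5, 5↦4, 6↦5]  zeros at y ∈ ∅
  x = 6: [0↦3, 1↦0, 2↦6, 3↦0, 4↦3, 5↦1, 6↦1]  zeros at y ∈ {1, 3}
Collecting zeros: affine points = {(1, 2), (1, 4), (3, 2), (3, 6), (4, 3), (4, 6), (6, 1), (6, 3)}.
Total count |C(F_7)_aff| = 8.


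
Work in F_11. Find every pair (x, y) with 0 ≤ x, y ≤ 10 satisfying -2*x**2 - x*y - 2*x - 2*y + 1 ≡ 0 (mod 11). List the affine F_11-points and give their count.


Affine F_11-points: {(0, 6), (1, 10), (2, 0), (3, 2), (4, 10), (5, 1), (6, 2), (7, 6), (8, 0), (10, 1)}; count = 10.

For each of the 121 pairs (x, y) ∈ F_11², evaluate f(x, y) mod 11. Record the zeros.
  x = 0: [0↦1, 1↦10, 2↦8, 3↦6, 4↦4, 5↦2, 6↦0, 7↦9, 8↦7, 9↦5, 10↦3]  zeros at y ∈ {6}
  x = 1: [0↦8, 1↦5, 2↦2, 3↦10, 4↦7, 5↦4, 6↦1, 7↦9, 8↦6, 9↦3, 10↦0]  zeros at y ∈ {10}
  x = 2: [0↦0, 1↦7, 2↦3, 3↦10, 4↦6, 5↦2, 6↦9, 7↦5, 8↦1, 9↦8, 10↦4]  zeros at y ∈ {0}
  x = 3: [0↦10, 1↦5, 2↦0, 3↦6, 4↦1, 5↦7, 6↦2, 7↦8, 8↦3, 9↦9, 10↦4]  zeros at y ∈ {2}
  x = 4: [0↦5, 1↦10, 2↦4, 3↦9, 4↦3, 5↦8, 6↦2, 7↦7, 8↦1, 9↦6, 10↦0]  zeros at y ∈ {10}
  x = 5: [0↦7, 1↦0, 2↦4, 3↦8, 4↦1, 5↦5, 6↦9, 7↦2, 8↦6, 9↦10, 10↦3]  zeros at y ∈ {1}
  x = 6: [0↦5, 1↦8, 2↦0, 3↦3, 4↦6, 5↦9, 6↦1, 7↦4, 8↦7, 9↦10, 10↦2]  zeros at y ∈ {2}
  x = 7: [0↦10, 1↦1, 2↦3, 3↦5, 4↦7, 5↦9, 6↦0, 7↦2, 8↦4, 9↦6, 10↦8]  zeros at y ∈ {6}
  x = 8: [0↦0, 1↦1, 2↦2, 3↦3, 4↦4, 5↦5, 6↦6, 7↦7, 8↦8, 9↦9, 10↦10]  zeros at y ∈ {0}
  x = 9: [0↦8, 1↦8, 2↦8, 3↦8, 4↦8, 5↦8, 6↦8, 7↦8, 8↦8, 9↦8, 10↦8]  zeros at y ∈ ∅
  x = 10: [0↦1, 1↦0, 2↦10, 3↦9, 4↦8, 5↦7, 6↦6, 7↦5, 8↦4, 9↦3, 10↦2]  zeros at y ∈ {1}
Collecting zeros: affine points = {(0, 6), (1, 10), (2, 0), (3, 2), (4, 10), (5, 1), (6, 2), (7, 6), (8, 0), (10, 1)}.
Total count |C(F_11)_aff| = 10.
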